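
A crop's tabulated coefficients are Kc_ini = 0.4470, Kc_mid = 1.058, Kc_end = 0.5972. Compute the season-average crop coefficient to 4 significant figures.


Approach: apply a simple seasonal average, Kc_avg = (Kc_ini + Kc_mid + Kc_end)/3.
Kc_avg = (0.4470 + 1.058 + 0.5972)/3 = 0.7007
Therefore the season-average crop coefficient = 0.7007.


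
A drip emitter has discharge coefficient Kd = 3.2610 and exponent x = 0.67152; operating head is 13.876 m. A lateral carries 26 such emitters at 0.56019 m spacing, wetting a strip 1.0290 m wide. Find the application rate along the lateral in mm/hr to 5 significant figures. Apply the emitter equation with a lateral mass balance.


Approach: apply the emitter equation with a lateral mass balance, q = Kd*h^x; Q = n*q; rate = Q/(n*spacing*width).
Step 1 — single emitter flow (q = Kd*h^x):
  q = 3.2610 * 13.876^0.67152 = 19.07235 L/hr
Step 2 — total lateral flow: Q = 26 * 19.07235 = 495.8810 L/hr
Step 3 — wetted area: A = 26 * 0.56019 * 1.0290 = 14.98732 m^2
Step 4 — application rate: Q/A = 495.8810/14.98732 = 33.087 mm/hr
Therefore the application rate along the lateral = 33.087 mm/hr.


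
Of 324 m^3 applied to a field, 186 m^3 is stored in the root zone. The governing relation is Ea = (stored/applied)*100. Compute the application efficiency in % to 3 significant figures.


Ea = (186/324)*100 = 57.4 %
Therefore the application efficiency = 57.4 %.


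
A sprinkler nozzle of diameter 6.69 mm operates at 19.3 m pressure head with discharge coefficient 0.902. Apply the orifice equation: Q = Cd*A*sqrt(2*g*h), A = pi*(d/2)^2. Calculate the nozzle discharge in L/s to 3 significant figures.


A = pi*(6.69e-3/2)^2 = 3.5151e-05 m^2
Q = 0.902 * 3.5151e-05 * sqrt(2*9.81*19.3) * 1000 = 0.617 L/s
Therefore the nozzle discharge = 0.617 L/s.


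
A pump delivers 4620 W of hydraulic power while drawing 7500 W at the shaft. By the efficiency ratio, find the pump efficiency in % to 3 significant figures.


Approach: apply the efficiency ratio, eta = (P_out/P_in)*100.
eta = (4620 / 7500) * 100 = 61.6 %
Therefore the pump efficiency = 61.6 %.


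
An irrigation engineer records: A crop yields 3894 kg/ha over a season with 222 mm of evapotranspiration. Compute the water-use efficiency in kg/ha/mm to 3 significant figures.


Approach: apply the water-use efficiency ratio, WUE = yield/ET.
WUE = 3894 / 222 = 17.5 kg/ha/mm
Therefore the water-use efficiency = 17.5 kg/ha/mm.


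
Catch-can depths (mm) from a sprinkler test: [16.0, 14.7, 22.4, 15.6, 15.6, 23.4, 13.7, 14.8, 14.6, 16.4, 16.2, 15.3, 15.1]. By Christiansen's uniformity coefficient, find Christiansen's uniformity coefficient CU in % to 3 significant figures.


Approach: apply Christiansen's uniformity coefficient, CU = (1 - mean_abs_deviation/mean)*100.
mean = 16.446 mm
mean |d_i - mean| = 1.9858 mm
CU = (1 - 1.9858/16.446)*100 = 87.9 %
Therefore Christiansen's uniformity coefficient CU = 87.9 %.


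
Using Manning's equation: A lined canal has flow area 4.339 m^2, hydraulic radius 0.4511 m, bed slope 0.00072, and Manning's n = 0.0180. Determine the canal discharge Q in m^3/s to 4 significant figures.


Approach: apply Manning's equation, Q = (1/n)*A*R^(2/3)*S^(1/2).
Q = (1/0.0180) * 4.339 * 0.4511^(2/3) * 0.00072^(1/2) = 3.805 m^3/s
Therefore the canal discharge Q = 3.805 m^3/s.


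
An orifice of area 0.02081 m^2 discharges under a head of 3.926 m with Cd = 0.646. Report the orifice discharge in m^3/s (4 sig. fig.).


Approach: apply the orifice equation, Q = Cd*A*sqrt(2*g*h).
Q = 0.646 * 0.02081 * sqrt(2*9.81*3.926) = 0.1180 m^3/s
Therefore the orifice discharge = 0.1180 m^3/s.


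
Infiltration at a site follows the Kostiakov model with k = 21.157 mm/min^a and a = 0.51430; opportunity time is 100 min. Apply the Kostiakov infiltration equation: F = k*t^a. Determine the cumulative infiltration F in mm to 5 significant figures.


F = 21.157 * 100^0.51430 = 225.97 mm
Therefore the cumulative infiltration F = 225.97 mm.


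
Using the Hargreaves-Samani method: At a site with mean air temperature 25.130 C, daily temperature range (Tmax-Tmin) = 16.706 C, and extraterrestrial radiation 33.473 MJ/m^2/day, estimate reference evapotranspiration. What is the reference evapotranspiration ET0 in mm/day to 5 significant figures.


Approach: apply the Hargreaves-Samani method, ET0 = 0.0023*(Tmean+17.8)*sqrt(Tmax-Tmin)*0.408*Ra.
ET0 = 0.0023*(25.130+17.8)*sqrt(16.706)*0.408*33.473 = 5.5116 mm/day
Therefore the reference evapotranspiration ET0 = 5.5116 mm/day.


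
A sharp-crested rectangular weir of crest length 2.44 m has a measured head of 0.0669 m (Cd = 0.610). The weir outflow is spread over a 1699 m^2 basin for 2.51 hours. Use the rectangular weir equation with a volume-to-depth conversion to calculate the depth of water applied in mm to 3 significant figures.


Approach: apply the rectangular weir equation with a volume-to-depth conversion, Q = (2/3)*Cd*L*sqrt(2g)*H^1.5; d = Q*t/A * 1000.
Step 1 — weir discharge:
  Q = (2/3)*0.610*2.44*sqrt(2*9.81)*0.0669^1.5 = 0.076053 m^3/s
Step 2 — volume: V = 0.076053 * 2.51*3600 = 687.22 m^3
Step 3 — depth: d = V/A * 1000 = 687.22/1699 * 1000 = 404 mm
Therefore the depth of water applied = 404 mm.


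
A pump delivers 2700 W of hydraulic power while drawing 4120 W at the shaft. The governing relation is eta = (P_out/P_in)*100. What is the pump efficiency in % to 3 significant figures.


eta = (2700 / 4120) * 100 = 65.5 %
Therefore the pump efficiency = 65.5 %.


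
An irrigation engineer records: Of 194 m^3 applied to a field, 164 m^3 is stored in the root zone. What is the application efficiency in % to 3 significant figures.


Approach: apply the application efficiency ratio, Ea = (stored/applied)*100.
Ea = (164/194)*100 = 84.5 %
Therefore the application efficiency = 84.5 %.


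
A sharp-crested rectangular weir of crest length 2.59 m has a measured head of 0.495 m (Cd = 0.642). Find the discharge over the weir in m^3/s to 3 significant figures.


Approach: apply the rectangular weir equation, Q = (2/3)*Cd*L*sqrt(2g)*H^1.5.
Q = (2/3)*0.642*2.59*sqrt(2*9.81)*0.495^1.5 = 1.71 m^3/s
Therefore the discharge over the weir = 1.71 m^3/s.


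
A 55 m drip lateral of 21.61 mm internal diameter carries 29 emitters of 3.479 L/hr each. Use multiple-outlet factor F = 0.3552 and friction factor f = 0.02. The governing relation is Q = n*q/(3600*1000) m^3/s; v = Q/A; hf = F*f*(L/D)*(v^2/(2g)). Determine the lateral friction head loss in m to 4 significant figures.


Q = 29*3.479/(3600*1000) = 2.80253e-05 m^3/s
A = pi*(21.61e-3/2)^2 = 3.66775e-04 m^2, so v = Q/A = 0.0764101 m/s
hf = 0.3552*0.02*(55/0.02161)*(0.0764101^2/(2*9.81)) = 0.005380 m
Therefore the lateral friction head loss = 0.005380 m.


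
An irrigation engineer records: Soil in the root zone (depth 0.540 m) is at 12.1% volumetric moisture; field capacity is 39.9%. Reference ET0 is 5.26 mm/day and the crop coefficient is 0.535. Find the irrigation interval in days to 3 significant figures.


Approach: apply soil-water budget scheduling, SMD = (FC-theta)/100*depth*1000; ETc = ET0*Kc; interval = SMD/ETc.
Step 1 — soil moisture deficit:
  SMD = (39.9 - 12.1)/100 * 0.540 * 1000 = 150.12 mm
Step 2 — daily crop ET (ETc = ET0*Kc):
  ETc = 5.26 * 0.535 = 2.8141 mm/day
Step 3 — irrigation interval (SMD/ETc):
  interval = 150.12 / 2.8141 = 53.3 days
Therefore the irrigation interval = 53.3 days.


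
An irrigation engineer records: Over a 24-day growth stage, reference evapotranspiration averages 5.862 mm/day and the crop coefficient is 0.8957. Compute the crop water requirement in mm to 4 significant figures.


Approach: apply the crop water requirement relation, CWR = ET0 * Kc * days.
CWR = 5.862 * 0.8957 * 24 = 126.0 mm
Therefore the crop water requirement = 126.0 mm.


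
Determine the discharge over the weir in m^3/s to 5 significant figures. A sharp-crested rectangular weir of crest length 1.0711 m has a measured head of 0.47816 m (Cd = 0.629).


Approach: apply the rectangular weir equation, Q = (2/3)*Cd*L*sqrt(2g)*H^1.5.
Q = (2/3)*0.629*1.0711*sqrt(2*9.81)*0.47816^1.5 = 0.65781 m^3/s
Therefore the discharge over the weir = 0.65781 m^3/s.


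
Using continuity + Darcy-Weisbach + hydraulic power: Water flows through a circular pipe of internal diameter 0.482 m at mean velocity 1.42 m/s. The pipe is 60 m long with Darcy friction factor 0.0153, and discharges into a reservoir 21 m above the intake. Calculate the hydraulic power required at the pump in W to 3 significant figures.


Approach: apply continuity + Darcy-Weisbach + hydraulic power, Q = A*v; hf = f*(L/D)*(v^2/(2g)); H = static + hf; P = rho*g*Q*H.
Step 1 — flow rate (continuity, Q = A*v):
  A = pi*(0.482/2)^2 = 0.18247 m^2
  Q = 0.18247 * 1.42 = 0.25910 m^3/s
Step 2 — friction head loss (Darcy-Weisbach):
  hf = 0.0153 * (60/0.482) * (1.42^2 / (2*9.81))
  hf = 0.19574 m
Step 3 — total head: H = 21 + 0.19574 = 21.196 m
Step 4 — hydraulic power (P = rho*g*Q*H):
  P = 1000 * 9.81 * 0.25910 * 21.196 = 53900 W
Therefore the hydraulic power required at the pump = 53900 W.


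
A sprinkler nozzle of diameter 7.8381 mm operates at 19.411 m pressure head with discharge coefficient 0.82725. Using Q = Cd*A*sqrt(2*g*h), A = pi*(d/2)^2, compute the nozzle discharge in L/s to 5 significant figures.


A = pi*(7.8381e-3/2)^2 = 4.825157e-05 m^2
Q = 0.82725 * 4.825157e-05 * sqrt(2*9.81*19.411) * 1000 = 0.77897 L/s
Therefore the nozzle discharge = 0.77897 L/s.


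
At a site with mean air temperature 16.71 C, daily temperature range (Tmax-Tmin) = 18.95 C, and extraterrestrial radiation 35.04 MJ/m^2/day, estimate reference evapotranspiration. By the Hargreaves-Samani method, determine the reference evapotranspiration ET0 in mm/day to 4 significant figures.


Approach: apply the Hargreaves-Samani method, ET0 = 0.0023*(Tmean+17.8)*sqrt(Tmax-Tmin)*0.408*Ra.
ET0 = 0.0023*(16.71+17.8)*sqrt(18.95)*0.408*35.04 = 4.940 mm/day
Therefore the reference evapotranspiration ET0 = 4.940 mm/day.


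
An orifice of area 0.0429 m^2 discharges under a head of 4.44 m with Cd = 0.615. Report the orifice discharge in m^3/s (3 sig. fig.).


Approach: apply the orifice equation, Q = Cd*A*sqrt(2*g*h).
Q = 0.615 * 0.0429 * sqrt(2*9.81*4.44) = 0.246 m^3/s
Therefore the orifice discharge = 0.246 m^3/s.


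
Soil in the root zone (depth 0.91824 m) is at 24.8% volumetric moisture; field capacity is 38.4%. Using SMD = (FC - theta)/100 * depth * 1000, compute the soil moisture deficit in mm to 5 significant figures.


SMD = (38.4 - 24.8)/100 * 0.91824 * 1000 = 124.88 mm
Therefore the soil moisture deficit = 124.88 mm.


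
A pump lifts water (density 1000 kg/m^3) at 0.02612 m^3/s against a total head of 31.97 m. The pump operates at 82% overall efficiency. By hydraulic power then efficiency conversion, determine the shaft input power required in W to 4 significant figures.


Approach: apply hydraulic power then efficiency conversion, P = rho*g*Q*H; P_in = P/eta.
Step 1 — hydraulic power (P = rho*g*Q*H):
  P = 1000 * 9.81 * 0.02612 * 31.97 = 8191.90 W
Step 2 — input power: P_in = P/eta = 8191.90 / 0.82 = 9990 W
Therefore the shaft input power required = 9990 W.


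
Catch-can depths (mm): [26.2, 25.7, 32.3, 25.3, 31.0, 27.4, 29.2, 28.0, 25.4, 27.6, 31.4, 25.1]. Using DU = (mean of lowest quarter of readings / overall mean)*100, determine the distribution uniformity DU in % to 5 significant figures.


sorted lowest 3 of 12: [25.1, 25.3, 25.4] -> mean = 25.26667 mm
overall mean = 27.88333 mm
DU = (25.26667/27.88333)*100 = 90.616 %
Therefore the distribution uniformity DU = 90.616 %.


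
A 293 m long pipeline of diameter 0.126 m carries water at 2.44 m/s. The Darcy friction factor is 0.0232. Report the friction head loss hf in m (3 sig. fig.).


Approach: apply the Darcy-Weisbach equation, hf = f*(L/D)*(v^2/(2g)).
hf = 0.0232 * (293/0.126) * (2.44^2 / (2*9.81))
hf = 16.4 m
Therefore the friction head loss hf = 16.4 m.


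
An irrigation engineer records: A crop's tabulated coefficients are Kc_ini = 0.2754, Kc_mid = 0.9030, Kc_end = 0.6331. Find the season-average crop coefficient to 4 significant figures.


Approach: apply a simple seasonal average, Kc_avg = (Kc_ini + Kc_mid + Kc_end)/3.
Kc_avg = (0.2754 + 0.9030 + 0.6331)/3 = 0.6038
Therefore the season-average crop coefficient = 0.6038.


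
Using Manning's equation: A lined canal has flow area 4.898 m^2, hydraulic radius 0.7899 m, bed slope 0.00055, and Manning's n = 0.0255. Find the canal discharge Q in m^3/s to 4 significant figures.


Approach: apply Manning's equation, Q = (1/n)*A*R^(2/3)*S^(1/2).
Q = (1/0.0255) * 4.898 * 0.7899^(2/3) * 0.00055^(1/2) = 3.849 m^3/s
Therefore the canal discharge Q = 3.849 m^3/s.


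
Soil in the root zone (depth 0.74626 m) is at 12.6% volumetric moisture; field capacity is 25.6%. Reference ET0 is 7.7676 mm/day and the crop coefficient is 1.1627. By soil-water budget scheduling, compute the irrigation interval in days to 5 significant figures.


Approach: apply soil-water budget scheduling, SMD = (FC-theta)/100*depth*1000; ETc = ET0*Kc; interval = SMD/ETc.
Step 1 — soil moisture deficit:
  SMD = (25.6 - 12.6)/100 * 0.74626 * 1000 = 97.01380 mm
Step 2 — daily crop ET (ETc = ET0*Kc):
  ETc = 7.7676 * 1.1627 = 9.031389 mm/day
Step 3 — irrigation interval (SMD/ETc):
  interval = 97.01380 / 9.031389 = 10.742 days
Therefore the irrigation interval = 10.742 days.


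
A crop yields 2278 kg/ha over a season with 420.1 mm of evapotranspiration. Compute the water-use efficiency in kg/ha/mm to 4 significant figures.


Approach: apply the water-use efficiency ratio, WUE = yield/ET.
WUE = 2278 / 420.1 = 5.423 kg/ha/mm
Therefore the water-use efficiency = 5.423 kg/ha/mm.


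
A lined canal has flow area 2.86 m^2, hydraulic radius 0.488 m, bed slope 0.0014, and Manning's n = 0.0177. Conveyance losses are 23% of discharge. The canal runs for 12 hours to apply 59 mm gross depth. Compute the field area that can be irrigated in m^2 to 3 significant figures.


Approach: apply Manning's equation with a conveyance and depth budget, Q = (1/n)*A*R^(2/3)*S^(1/2); Q_field = Q*(1-loss); Area = Q_field*t/(d/1000).
Step 1 — canal discharge (Manning's equation):
  Q = (1/0.0177) * 2.86 * 0.488^(2/3) * 0.0014^(1/2) = 3.7475 m^3/s
Step 2 — delivered flow: Q_field = 3.7475*(1 - 23/100) = 2.8855 m^3/s
Step 3 — volume delivered: V = 2.8855 * 12*3600 = 124660 m^3
Step 4 — area served: A = V / (depth/1000) = 124660 / 0.059 = 2110000 m^2
Therefore the field area that can be irrigated = 2110000 m^2.


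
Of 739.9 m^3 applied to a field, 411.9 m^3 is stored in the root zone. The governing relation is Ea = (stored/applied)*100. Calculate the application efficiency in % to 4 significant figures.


Ea = (411.9/739.9)*100 = 55.67 %
Therefore the application efficiency = 55.67 %.


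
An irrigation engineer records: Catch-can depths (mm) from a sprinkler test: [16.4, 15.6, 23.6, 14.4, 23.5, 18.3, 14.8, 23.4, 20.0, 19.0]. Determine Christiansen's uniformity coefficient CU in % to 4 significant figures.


Approach: apply Christiansen's uniformity coefficient, CU = (1 - mean_abs_deviation/mean)*100.
mean = 18.9000 mm
mean |d_i - mean| = 3.00000 mm
CU = (1 - 3.00000/18.9000)*100 = 84.13 %
Therefore Christiansen's uniformity coefficient CU = 84.13 %.


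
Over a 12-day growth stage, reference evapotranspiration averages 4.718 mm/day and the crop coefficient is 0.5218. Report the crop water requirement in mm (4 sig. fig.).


Approach: apply the crop water requirement relation, CWR = ET0 * Kc * days.
CWR = 4.718 * 0.5218 * 12 = 29.54 mm
Therefore the crop water requirement = 29.54 mm.


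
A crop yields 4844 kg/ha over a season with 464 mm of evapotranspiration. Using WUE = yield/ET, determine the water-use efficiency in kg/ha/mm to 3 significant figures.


WUE = 4844 / 464 = 10.4 kg/ha/mm
Therefore the water-use efficiency = 10.4 kg/ha/mm.


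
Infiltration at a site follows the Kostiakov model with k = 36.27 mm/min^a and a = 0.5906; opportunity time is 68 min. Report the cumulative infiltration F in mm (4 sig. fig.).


Approach: apply the Kostiakov infiltration equation, F = k*t^a.
F = 36.27 * 68^0.5906 = 438.4 mm
Therefore the cumulative infiltration F = 438.4 mm.


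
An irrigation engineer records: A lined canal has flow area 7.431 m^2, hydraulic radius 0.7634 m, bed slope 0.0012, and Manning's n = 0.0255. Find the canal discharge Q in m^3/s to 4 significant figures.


Approach: apply Manning's equation, Q = (1/n)*A*R^(2/3)*S^(1/2).
Q = (1/0.0255) * 7.431 * 0.7634^(2/3) * 0.0012^(1/2) = 8.432 m^3/s
Therefore the canal discharge Q = 8.432 m^3/s.


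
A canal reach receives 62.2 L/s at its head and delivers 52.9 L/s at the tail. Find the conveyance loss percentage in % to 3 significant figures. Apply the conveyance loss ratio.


Approach: apply the conveyance loss ratio, loss% = ((Q_head - Q_tail)/Q_head)*100.
loss = ((62.2 - 52.9)/62.2)*100 = 15.0 %
Therefore the conveyance loss percentage = 15.0 %.


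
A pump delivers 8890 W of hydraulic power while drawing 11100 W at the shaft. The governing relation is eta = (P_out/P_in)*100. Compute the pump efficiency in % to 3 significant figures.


eta = (8890 / 11100) * 100 = 80.1 %
Therefore the pump efficiency = 80.1 %.


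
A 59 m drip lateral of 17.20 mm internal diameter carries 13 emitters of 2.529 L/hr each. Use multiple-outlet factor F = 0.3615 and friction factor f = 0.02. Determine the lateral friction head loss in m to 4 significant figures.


Approach: apply Darcy-Weisbach with the multiple-outlet F-factor, Q = n*q/(3600*1000) m^3/s; v = Q/A; hf = F*f*(L/D)*(v^2/(2g)).
Q = 13*2.529/(3600*1000) = 9.13250e-06 m^3/s
A = pi*(17.20e-3/2)^2 = 2.32352e-04 m^2, so v = Q/A = 0.0393046 m/s
hf = 0.3615*0.02*(59/0.01720)*(0.0393046^2/(2*9.81)) = 0.001953 m
Therefore the lateral friction head loss = 0.001953 m.


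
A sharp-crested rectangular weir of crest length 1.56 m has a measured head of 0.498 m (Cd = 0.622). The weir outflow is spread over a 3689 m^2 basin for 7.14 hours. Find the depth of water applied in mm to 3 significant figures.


Approach: apply the rectangular weir equation with a volume-to-depth conversion, Q = (2/3)*Cd*L*sqrt(2g)*H^1.5; d = Q*t/A * 1000.
Step 1 — weir discharge:
  Q = (2/3)*0.622*1.56*sqrt(2*9.81)*0.498^1.5 = 1.0070 m^3/s
Step 2 — volume: V = 1.0070 * 7.14*3600 = 25883 m^3
Step 3 — depth: d = V/A * 1000 = 25883/3689 * 1000 = 7020 mm
Therefore the depth of water applied = 7020 mm.


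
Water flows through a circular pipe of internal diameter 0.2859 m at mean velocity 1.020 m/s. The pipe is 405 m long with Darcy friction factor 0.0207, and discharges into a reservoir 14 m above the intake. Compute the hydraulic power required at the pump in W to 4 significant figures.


Approach: apply continuity + Darcy-Weisbach + hydraulic power, Q = A*v; hf = f*(L/D)*(v^2/(2g)); H = static + hf; P = rho*g*Q*H.
Step 1 — flow rate (continuity, Q = A*v):
  A = pi*(0.2859/2)^2 = 0.0641975 m^2
  Q = 0.0641975 * 1.020 = 0.0654815 m^3/s
Step 2 — friction head loss (Darcy-Weisbach):
  hf = 0.0207 * (405/0.2859) * (1.020^2 / (2*9.81))
  hf = 1.55494 m
Step 3 — total head: H = 14 + 1.55494 = 15.5549 m
Step 4 — hydraulic power (P = rho*g*Q*H):
  P = 1000 * 9.81 * 0.0654815 * 15.5549 = 9992 W
Therefore the hydraulic power required at the pump = 9992 W.


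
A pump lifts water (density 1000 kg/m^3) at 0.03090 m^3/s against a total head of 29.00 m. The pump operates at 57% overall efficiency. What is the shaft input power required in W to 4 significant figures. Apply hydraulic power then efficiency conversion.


Approach: apply hydraulic power then efficiency conversion, P = rho*g*Q*H; P_in = P/eta.
Step 1 — hydraulic power (P = rho*g*Q*H):
  P = 1000 * 9.81 * 0.03090 * 29.00 = 8790.74 W
Step 2 — input power: P_in = P/eta = 8790.74 / 0.57 = 15420 W
Therefore the shaft input power required = 15420 W.


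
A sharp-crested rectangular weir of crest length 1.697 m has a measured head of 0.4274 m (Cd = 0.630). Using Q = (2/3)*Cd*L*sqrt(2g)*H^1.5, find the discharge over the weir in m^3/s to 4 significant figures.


Q = (2/3)*0.630*1.697*sqrt(2*9.81)*0.4274^1.5 = 0.8821 m^3/s
Therefore the discharge over the weir = 0.8821 m^3/s.


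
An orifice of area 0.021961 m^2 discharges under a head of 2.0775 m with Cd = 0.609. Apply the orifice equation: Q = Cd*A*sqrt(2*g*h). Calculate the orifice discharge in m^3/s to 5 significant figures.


Q = 0.609 * 0.021961 * sqrt(2*9.81*2.0775) = 0.085387 m^3/s
Therefore the orifice discharge = 0.085387 m^3/s.


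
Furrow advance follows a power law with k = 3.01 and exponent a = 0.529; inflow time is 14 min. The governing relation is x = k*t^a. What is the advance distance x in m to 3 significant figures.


x = 3.01 * 14^0.529 = 12.2 m
Therefore the advance distance x = 12.2 m.


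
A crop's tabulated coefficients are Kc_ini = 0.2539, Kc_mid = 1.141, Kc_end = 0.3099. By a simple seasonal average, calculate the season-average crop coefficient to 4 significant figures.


Approach: apply a simple seasonal average, Kc_avg = (Kc_ini + Kc_mid + Kc_end)/3.
Kc_avg = (0.2539 + 1.141 + 0.3099)/3 = 0.5683
Therefore the season-average crop coefficient = 0.5683.


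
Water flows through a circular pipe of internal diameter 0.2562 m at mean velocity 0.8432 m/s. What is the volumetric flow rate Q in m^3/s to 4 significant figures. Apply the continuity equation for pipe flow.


Approach: apply the continuity equation for pipe flow, Q = A * v with A = pi*(D/2)^2.
A = pi*(0.2562/2)^2 = 0.0515523 m^2
Q = 0.0515523 * 0.8432 = 0.04347 m^3/s
Therefore the volumetric flow rate Q = 0.04347 m^3/s.


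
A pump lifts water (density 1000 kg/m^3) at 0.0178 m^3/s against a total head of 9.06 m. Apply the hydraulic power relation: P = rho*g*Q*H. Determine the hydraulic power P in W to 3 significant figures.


P = 1000 * 9.81 * 0.0178 * 9.06 = 1580 W
Therefore the hydraulic power P = 1580 W.


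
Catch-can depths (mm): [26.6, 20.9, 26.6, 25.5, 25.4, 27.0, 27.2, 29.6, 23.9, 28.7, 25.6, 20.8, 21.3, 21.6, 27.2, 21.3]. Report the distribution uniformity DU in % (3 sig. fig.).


Approach: apply the low-quarter distribution uniformity, DU = (mean of lowest quarter of readings / overall mean)*100.
sorted lowest 4 of 16: [20.8, 20.9, 21.3, 21.3] -> mean = 21.075 mm
overall mean = 24.950 mm
DU = (21.075/24.950)*100 = 84.5 %
Therefore the distribution uniformity DU = 84.5 %.


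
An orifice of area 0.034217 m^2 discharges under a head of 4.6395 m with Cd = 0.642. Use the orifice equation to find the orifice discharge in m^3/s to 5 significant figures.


Approach: apply the orifice equation, Q = Cd*A*sqrt(2*g*h).
Q = 0.642 * 0.034217 * sqrt(2*9.81*4.6395) = 0.20959 m^3/s
Therefore the orifice discharge = 0.20959 m^3/s.


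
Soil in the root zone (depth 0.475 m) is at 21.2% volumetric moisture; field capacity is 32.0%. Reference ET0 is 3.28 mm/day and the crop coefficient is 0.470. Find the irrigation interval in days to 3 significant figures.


Approach: apply soil-water budget scheduling, SMD = (FC-theta)/100*depth*1000; ETc = ET0*Kc; interval = SMD/ETc.
Step 1 — soil moisture deficit:
  SMD = (32.0 - 21.2)/100 * 0.475 * 1000 = 51.300 mm
Step 2 — daily crop ET (ETc = ET0*Kc):
  ETc = 3.28 * 0.470 = 1.5416 mm/day
Step 3 — irrigation interval (SMD/ETc):
  interval = 51.300 / 1.5416 = 33.3 days
Therefore the irrigation interval = 33.3 days.


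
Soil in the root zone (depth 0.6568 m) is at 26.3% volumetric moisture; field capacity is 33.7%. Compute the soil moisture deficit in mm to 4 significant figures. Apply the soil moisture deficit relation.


Approach: apply the soil moisture deficit relation, SMD = (FC - theta)/100 * depth * 1000.
SMD = (33.7 - 26.3)/100 * 0.6568 * 1000 = 48.60 mm
Therefore the soil moisture deficit = 48.60 mm.


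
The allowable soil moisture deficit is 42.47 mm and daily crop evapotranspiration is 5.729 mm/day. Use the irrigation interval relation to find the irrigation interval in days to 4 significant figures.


Approach: apply the irrigation interval relation, interval = SMD / ETc.
interval = 42.47 / 5.729 = 7.413 days
Therefore the irrigation interval = 7.413 days.


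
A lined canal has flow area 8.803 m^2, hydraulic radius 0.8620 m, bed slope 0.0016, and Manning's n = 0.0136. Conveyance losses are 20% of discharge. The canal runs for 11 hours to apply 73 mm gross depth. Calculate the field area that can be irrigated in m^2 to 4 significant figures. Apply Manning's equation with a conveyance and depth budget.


Approach: apply Manning's equation with a conveyance and depth budget, Q = (1/n)*A*R^(2/3)*S^(1/2); Q_field = Q*(1-loss); Area = Q_field*t/(d/1000).
Step 1 — canal discharge (Manning's equation):
  Q = (1/0.0136) * 8.803 * 0.8620^(2/3) * 0.0016^(1/2) = 23.4507 m^3/s
Step 2 — delivered flow: Q_field = 23.4507*(1 - 20/100) = 18.7606 m^3/s
Step 3 — volume delivered: V = 18.7606 * 11*3600 = 742920 m^3
Step 4 — area served: A = V / (depth/1000) = 742920 / 0.073 = 10180000 m^2
Therefore the field area that can be irrigated = 10180000 m^2.


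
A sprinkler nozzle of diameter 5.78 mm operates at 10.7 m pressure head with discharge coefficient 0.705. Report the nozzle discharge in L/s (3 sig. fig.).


Approach: apply the orifice equation, Q = Cd*A*sqrt(2*g*h), A = pi*(d/2)^2.
A = pi*(5.78e-3/2)^2 = 2.6239e-05 m^2
Q = 0.705 * 2.6239e-05 * sqrt(2*9.81*10.7) * 1000 = 0.268 L/s
Therefore the nozzle discharge = 0.268 L/s.


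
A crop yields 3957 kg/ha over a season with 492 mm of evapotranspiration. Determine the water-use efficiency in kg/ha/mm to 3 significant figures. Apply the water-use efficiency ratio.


Approach: apply the water-use efficiency ratio, WUE = yield/ET.
WUE = 3957 / 492 = 8.04 kg/ha/mm
Therefore the water-use efficiency = 8.04 kg/ha/mm.


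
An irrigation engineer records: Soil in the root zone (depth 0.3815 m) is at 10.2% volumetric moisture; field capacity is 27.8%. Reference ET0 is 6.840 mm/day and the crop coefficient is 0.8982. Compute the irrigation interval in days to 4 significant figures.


Approach: apply soil-water budget scheduling, SMD = (FC-theta)/100*depth*1000; ETc = ET0*Kc; interval = SMD/ETc.
Step 1 — soil moisture deficit:
  SMD = (27.8 - 10.2)/100 * 0.3815 * 1000 = 67.1440 mm
Step 2 — daily crop ET (ETc = ET0*Kc):
  ETc = 6.840 * 0.8982 = 6.14369 mm/day
Step 3 — irrigation interval (SMD/ETc):
  interval = 67.1440 / 6.14369 = 10.93 days
Therefore the irrigation interval = 10.93 days.


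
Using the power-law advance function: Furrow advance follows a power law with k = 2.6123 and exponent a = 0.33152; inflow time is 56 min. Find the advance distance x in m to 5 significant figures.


Approach: apply the power-law advance function, x = k*t^a.
x = 2.6123 * 56^0.33152 = 9.9216 m
Therefore the advance distance x = 9.9216 m.


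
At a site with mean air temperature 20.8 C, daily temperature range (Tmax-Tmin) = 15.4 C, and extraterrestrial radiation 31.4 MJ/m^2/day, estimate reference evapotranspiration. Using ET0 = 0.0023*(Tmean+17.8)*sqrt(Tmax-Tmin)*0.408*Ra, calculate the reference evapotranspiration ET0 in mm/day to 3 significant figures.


ET0 = 0.0023*(20.8+17.8)*sqrt(15.4)*0.408*31.4 = 4.46 mm/day
Therefore the reference evapotranspiration ET0 = 4.46 mm/day.


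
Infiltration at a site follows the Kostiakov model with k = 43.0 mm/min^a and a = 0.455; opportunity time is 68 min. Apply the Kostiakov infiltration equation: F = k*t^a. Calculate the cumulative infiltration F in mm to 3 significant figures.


F = 43.0 * 68^0.455 = 293 mm
Therefore the cumulative infiltration F = 293 mm.


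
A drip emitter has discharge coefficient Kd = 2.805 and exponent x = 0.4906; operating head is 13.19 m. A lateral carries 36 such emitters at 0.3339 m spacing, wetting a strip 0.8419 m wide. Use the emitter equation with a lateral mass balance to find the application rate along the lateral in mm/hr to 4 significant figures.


Approach: apply the emitter equation with a lateral mass balance, q = Kd*h^x; Q = n*q; rate = Q/(n*spacing*width).
Step 1 — single emitter flow (q = Kd*h^x):
  q = 2.805 * 13.19^0.4906 = 9.94317 L/hr
Step 2 — total lateral flow: Q = 36 * 9.94317 = 357.954 L/hr
Step 3 — wetted area: A = 36 * 0.3339 * 0.8419 = 10.1200 m^2
Step 4 — application rate: Q/A = 357.954/10.1200 = 35.37 mm/hr
Therefore the application rate along the lateral = 35.37 mm/hr.


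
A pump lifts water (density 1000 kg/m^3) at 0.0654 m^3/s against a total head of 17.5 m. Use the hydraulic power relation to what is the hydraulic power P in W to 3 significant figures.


Approach: apply the hydraulic power relation, P = rho*g*Q*H.
P = 1000 * 9.81 * 0.0654 * 17.5 = 11200 W
Therefore the hydraulic power P = 11200 W.


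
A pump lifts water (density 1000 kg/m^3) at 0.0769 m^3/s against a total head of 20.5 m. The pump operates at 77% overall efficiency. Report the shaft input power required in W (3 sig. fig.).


Approach: apply hydraulic power then efficiency conversion, P = rho*g*Q*H; P_in = P/eta.
Step 1 — hydraulic power (P = rho*g*Q*H):
  P = 1000 * 9.81 * 0.0769 * 20.5 = 15465 W
Step 2 — input power: P_in = P/eta = 15465 / 0.77 = 20100 W
Therefore the shaft input power required = 20100 W.


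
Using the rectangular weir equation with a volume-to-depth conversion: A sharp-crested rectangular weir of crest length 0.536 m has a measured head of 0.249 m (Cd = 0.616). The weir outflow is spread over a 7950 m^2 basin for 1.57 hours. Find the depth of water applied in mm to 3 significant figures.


Approach: apply the rectangular weir equation with a volume-to-depth conversion, Q = (2/3)*Cd*L*sqrt(2g)*H^1.5; d = Q*t/A * 1000.
Step 1 — weir discharge:
  Q = (2/3)*0.616*0.536*sqrt(2*9.81)*0.249^1.5 = 0.12114 m^3/s
Step 2 — volume: V = 0.12114 * 1.57*3600 = 684.71 m^3
Step 3 — depth: d = V/A * 1000 = 684.71/7950 * 1000 = 86.1 mm
Therefore the depth of water applied = 86.1 mm.


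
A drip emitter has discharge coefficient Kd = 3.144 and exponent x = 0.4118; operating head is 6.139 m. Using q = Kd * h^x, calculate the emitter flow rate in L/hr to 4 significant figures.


q = 3.144 * 6.139^0.4118 = 6.638 L/hr
Therefore the emitter flow rate = 6.638 L/hr.


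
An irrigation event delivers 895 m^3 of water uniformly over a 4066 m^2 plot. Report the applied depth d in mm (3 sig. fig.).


Approach: apply depth from volume over area, d = (V/A)*1000.
d = (895 / 4066) * 1000 = 220 mm
Therefore the applied depth d = 220 mm.


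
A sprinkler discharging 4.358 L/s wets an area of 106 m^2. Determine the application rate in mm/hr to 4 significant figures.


Approach: apply the application rate relation, rate = (Q/A)*3600.
rate = (4.358 / 106) * 3600 = 148.0 mm/hr
Therefore the application rate = 148.0 mm/hr.


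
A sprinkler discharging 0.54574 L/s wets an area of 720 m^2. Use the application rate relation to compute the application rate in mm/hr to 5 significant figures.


Approach: apply the application rate relation, rate = (Q/A)*3600.
rate = (0.54574 / 720) * 3600 = 2.7287 mm/hr
Therefore the application rate = 2.7287 mm/hr.


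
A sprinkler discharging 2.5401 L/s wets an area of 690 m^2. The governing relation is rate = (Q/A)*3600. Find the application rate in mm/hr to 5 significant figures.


rate = (2.5401 / 690) * 3600 = 13.253 mm/hr
Therefore the application rate = 13.253 mm/hr.


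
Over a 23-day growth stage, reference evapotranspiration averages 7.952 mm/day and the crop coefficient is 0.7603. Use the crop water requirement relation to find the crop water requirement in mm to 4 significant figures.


Approach: apply the crop water requirement relation, CWR = ET0 * Kc * days.
CWR = 7.952 * 0.7603 * 23 = 139.1 mm
Therefore the crop water requirement = 139.1 mm.


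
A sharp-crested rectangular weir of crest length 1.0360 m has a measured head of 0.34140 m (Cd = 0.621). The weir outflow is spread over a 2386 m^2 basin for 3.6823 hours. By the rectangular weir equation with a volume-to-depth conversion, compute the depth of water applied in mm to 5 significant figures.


Approach: apply the rectangular weir equation with a volume-to-depth conversion, Q = (2/3)*Cd*L*sqrt(2g)*H^1.5; d = Q*t/A * 1000.
Step 1 — weir discharge:
  Q = (2/3)*0.621*1.0360*sqrt(2*9.81)*0.34140^1.5 = 0.3789700 m^3/s
Step 2 — volume: V = 0.3789700 * 3.6823*3600 = 5023.733 m^3
Step 3 — depth: d = V/A * 1000 = 5023.733/2386 * 1000 = 2105.5 mm
Therefore the depth of water applied = 2105.5 mm.


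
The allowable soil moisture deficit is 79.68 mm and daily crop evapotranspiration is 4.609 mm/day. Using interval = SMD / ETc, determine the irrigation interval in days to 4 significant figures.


interval = 79.68 / 4.609 = 17.29 days
Therefore the irrigation interval = 17.29 days.


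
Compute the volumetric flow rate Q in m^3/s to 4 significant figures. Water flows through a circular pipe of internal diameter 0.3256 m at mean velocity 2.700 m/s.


Approach: apply the continuity equation for pipe flow, Q = A * v with A = pi*(D/2)^2.
A = pi*(0.3256/2)^2 = 0.0832643 m^2
Q = 0.0832643 * 2.700 = 0.2248 m^3/s
Therefore the volumetric flow rate Q = 0.2248 m^3/s.


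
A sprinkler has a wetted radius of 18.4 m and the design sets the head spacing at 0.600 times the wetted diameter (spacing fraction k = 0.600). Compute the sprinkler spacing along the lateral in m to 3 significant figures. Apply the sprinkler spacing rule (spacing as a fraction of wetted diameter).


Approach: apply the sprinkler spacing rule (spacing as a fraction of wetted diameter), S = k*(2*R).
S = 0.600 * (2 * 18.4) = 22.1 m
Therefore the sprinkler spacing along the lateral = 22.1 m.


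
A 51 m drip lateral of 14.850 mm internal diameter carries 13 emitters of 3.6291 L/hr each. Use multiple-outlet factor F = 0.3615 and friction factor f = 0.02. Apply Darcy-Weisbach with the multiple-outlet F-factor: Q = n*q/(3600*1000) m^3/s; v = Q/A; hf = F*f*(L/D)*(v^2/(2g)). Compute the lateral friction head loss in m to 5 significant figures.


Q = 13*3.6291/(3600*1000) = 1.310508e-05 m^3/s
A = pi*(14.850e-3/2)^2 = 1.731980e-04 m^2, so v = Q/A = 0.07566534 m/s
hf = 0.3615*0.02*(51/0.014850)*(0.07566534^2/(2*9.81)) = 0.0072456 m
Therefore the lateral friction head loss = 0.0072456 m.


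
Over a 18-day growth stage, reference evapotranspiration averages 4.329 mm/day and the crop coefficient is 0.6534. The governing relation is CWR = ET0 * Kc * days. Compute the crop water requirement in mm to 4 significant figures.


CWR = 4.329 * 0.6534 * 18 = 50.91 mm
Therefore the crop water requirement = 50.91 mm.


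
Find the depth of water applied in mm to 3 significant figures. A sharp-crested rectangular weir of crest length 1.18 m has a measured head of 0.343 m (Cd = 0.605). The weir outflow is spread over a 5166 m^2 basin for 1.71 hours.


Approach: apply the rectangular weir equation with a volume-to-depth conversion, Q = (2/3)*Cd*L*sqrt(2g)*H^1.5; d = Q*t/A * 1000.
Step 1 — weir discharge:
  Q = (2/3)*0.605*1.18*sqrt(2*9.81)*0.343^1.5 = 0.42348 m^3/s
Step 2 — volume: V = 0.42348 * 1.71*3600 = 2607.0 m^3
Step 3 — depth: d = V/A * 1000 = 2607.0/5166 * 1000 = 505 mm
Therefore the depth of water applied = 505 mm.


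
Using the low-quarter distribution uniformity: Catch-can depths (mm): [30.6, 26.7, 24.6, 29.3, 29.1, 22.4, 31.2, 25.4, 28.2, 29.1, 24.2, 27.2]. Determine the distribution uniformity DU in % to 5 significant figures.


Approach: apply the low-quarter distribution uniformity, DU = (mean of lowest quarter of readings / overall mean)*100.
sorted lowest 3 of 12: [22.4, 24.2, 24.6] -> mean = 23.73333 mm
overall mean = 27.33333 mm
DU = (23.73333/27.33333)*100 = 86.829 %
Therefore the distribution uniformity DU = 86.829 %.


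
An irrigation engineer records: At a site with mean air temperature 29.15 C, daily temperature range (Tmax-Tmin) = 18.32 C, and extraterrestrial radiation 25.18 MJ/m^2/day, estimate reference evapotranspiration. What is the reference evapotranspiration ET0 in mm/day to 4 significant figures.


Approach: apply the Hargreaves-Samani method, ET0 = 0.0023*(Tmean+17.8)*sqrt(Tmax-Tmin)*0.408*Ra.
ET0 = 0.0023*(29.15+17.8)*sqrt(18.32)*0.408*25.18 = 4.748 mm/day
Therefore the reference evapotranspiration ET0 = 4.748 mm/day.


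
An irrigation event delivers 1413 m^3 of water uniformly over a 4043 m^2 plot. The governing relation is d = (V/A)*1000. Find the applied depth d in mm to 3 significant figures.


d = (1413 / 4043) * 1000 = 349 mm
Therefore the applied depth d = 349 mm.


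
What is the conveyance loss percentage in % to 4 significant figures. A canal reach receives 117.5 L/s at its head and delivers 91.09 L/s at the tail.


Approach: apply the conveyance loss ratio, loss% = ((Q_head - Q_tail)/Q_head)*100.
loss = ((117.5 - 91.09)/117.5)*100 = 22.48 %
Therefore the conveyance loss percentage = 22.48 %.


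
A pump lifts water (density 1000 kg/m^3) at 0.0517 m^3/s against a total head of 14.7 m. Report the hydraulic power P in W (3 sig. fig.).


Approach: apply the hydraulic power relation, P = rho*g*Q*H.
P = 1000 * 9.81 * 0.0517 * 14.7 = 7460 W
Therefore the hydraulic power P = 7460 W.


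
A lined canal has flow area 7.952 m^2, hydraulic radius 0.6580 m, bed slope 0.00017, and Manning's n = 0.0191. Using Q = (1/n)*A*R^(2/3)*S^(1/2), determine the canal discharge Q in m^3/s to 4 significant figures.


Q = (1/0.0191) * 7.952 * 0.6580^(2/3) * 0.00017^(1/2) = 4.107 m^3/s
Therefore the canal discharge Q = 4.107 m^3/s.


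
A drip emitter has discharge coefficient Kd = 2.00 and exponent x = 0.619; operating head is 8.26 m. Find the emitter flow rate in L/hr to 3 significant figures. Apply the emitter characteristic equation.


Approach: apply the emitter characteristic equation, q = Kd * h^x.
q = 2.00 * 8.26^0.619 = 7.39 L/hr
Therefore the emitter flow rate = 7.39 L/hr.


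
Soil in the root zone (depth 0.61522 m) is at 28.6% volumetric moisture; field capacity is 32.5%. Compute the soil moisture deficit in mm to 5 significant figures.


Approach: apply the soil moisture deficit relation, SMD = (FC - theta)/100 * depth * 1000.
SMD = (32.5 - 28.6)/100 * 0.61522 * 1000 = 23.994 mm
Therefore the soil moisture deficit = 23.994 mm.


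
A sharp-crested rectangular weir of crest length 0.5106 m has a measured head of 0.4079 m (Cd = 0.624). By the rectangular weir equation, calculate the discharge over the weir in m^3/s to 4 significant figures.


Approach: apply the rectangular weir equation, Q = (2/3)*Cd*L*sqrt(2g)*H^1.5.
Q = (2/3)*0.624*0.5106*sqrt(2*9.81)*0.4079^1.5 = 0.2451 m^3/s
Therefore the discharge over the weir = 0.2451 m^3/s.


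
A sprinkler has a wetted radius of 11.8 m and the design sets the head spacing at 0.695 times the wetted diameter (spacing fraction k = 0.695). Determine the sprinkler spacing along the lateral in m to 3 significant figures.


Approach: apply the sprinkler spacing rule (spacing as a fraction of wetted diameter), S = k*(2*R).
S = 0.695 * (2 * 11.8) = 16.4 m
Therefore the sprinkler spacing along the lateral = 16.4 m.


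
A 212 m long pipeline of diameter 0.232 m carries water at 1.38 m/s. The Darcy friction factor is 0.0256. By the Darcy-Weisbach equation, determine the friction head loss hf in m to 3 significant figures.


Approach: apply the Darcy-Weisbach equation, hf = f*(L/D)*(v^2/(2g)).
hf = 0.0256 * (212/0.232) * (1.38^2 / (2*9.81))
hf = 2.27 m
Therefore the friction head loss hf = 2.27 m.


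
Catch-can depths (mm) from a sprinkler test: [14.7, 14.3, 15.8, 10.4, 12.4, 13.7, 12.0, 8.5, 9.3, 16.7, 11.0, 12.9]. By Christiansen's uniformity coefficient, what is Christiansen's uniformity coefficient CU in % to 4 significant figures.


Approach: apply Christiansen's uniformity coefficient, CU = (1 - mean_abs_deviation/mean)*100.
mean = 12.6417 mm
mean |d_i - mean| = 2.04167 mm
CU = (1 - 2.04167/12.6417)*100 = 83.85 %
Therefore Christiansen's uniformity coefficient CU = 83.85 %.
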